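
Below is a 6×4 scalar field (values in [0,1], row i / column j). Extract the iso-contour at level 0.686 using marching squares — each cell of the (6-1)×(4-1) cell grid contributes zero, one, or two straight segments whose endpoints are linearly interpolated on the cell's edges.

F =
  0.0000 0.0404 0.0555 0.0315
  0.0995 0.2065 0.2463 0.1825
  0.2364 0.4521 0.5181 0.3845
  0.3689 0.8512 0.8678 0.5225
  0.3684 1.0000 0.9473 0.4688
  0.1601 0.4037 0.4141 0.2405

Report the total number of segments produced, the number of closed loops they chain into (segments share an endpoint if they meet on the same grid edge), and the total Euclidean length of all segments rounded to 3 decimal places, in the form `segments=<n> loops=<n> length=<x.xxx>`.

segments=8 loops=1 length=6.753

cell (2,0): code 0100 → (2.586,1.000)–(3.000,0.657)
cell (2,1): code 1100 → (2.480,2.000)–(2.586,1.000)
cell (2,2): code 1000 → (3.000,2.526)–(2.480,2.000)
cell (3,0): code 0110 → (3.000,0.657)–(4.000,0.503)
cell (3,2): code 1001 → (4.000,2.546)–(3.000,2.526)
cell (4,0): code 0010 → (4.000,0.503)–(4.527,1.000)
cell (4,1): code 0011 → (4.527,1.000)–(4.490,2.000)
cell (4,2): code 0001 → (4.490,2.000)–(4.000,2.546)
total: 8 segments, chained into 1 closed loop(s), length Σ = 6.753443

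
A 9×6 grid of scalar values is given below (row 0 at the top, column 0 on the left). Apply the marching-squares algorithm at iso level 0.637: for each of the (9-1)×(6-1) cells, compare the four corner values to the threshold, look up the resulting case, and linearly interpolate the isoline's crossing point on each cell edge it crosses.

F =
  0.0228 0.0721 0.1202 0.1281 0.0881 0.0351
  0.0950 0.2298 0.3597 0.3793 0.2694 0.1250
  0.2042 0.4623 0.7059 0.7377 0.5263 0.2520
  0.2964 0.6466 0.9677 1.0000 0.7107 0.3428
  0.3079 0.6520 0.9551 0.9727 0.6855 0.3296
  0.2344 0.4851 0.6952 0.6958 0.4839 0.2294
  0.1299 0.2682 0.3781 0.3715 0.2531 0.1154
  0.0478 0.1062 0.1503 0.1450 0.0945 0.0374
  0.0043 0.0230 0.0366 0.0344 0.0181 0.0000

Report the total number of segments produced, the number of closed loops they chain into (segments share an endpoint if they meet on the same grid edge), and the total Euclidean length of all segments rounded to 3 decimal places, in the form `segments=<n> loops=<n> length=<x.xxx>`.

segments=16 loops=1 length=10.646

cell (1,1): code 0100 → (1.801,2.000)–(2.000,1.717)
cell (1,2): code 1100 → (1.719,3.000)–(1.801,2.000)
cell (1,3): code 1000 → (2.000,3.476)–(1.719,3.000)
cell (2,0): code 0100 → (2.948,1.000)–(3.000,0.973)
cell (2,1): code 1110 → (2.000,1.717)–(2.948,1.000)
cell (2,3): code 1101 → (2.600,4.000)–(2.000,3.476)
cell (2,4): code 1000 → (3.000,4.200)–(2.600,4.000)
cell (3,0): code 0110 → (3.000,0.973)–(4.000,0.956)
cell (3,4): code 1001 → (4.000,4.136)–(3.000,4.200)
cell (4,0): code 0010 → (4.000,0.956)–(4.090,1.000)
cell (4,1): code 0111 → (4.090,1.000)–(5.000,1.723)
cell (4,3): code 1011 → (5.000,3.277)–(4.241,4.000)
cell (4,4): code 0001 → (4.241,4.000)–(4.000,4.136)
cell (5,1): code 0010 → (5.000,1.723)–(5.184,2.000)
cell (5,2): code 0011 → (5.184,2.000)–(5.181,3.000)
cell (5,3): code 0001 → (5.181,3.000)–(5.000,3.277)
total: 16 segments, chained into 1 closed loop(s), length Σ = 10.646306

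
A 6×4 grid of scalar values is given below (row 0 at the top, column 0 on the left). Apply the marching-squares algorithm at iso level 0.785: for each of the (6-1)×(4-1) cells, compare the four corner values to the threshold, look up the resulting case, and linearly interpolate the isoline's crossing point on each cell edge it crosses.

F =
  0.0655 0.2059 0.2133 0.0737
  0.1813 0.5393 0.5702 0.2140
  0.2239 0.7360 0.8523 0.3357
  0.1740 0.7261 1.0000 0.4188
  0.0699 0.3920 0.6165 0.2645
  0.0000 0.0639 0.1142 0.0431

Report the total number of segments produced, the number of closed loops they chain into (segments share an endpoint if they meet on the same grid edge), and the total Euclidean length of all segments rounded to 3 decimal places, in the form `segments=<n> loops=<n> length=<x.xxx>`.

segments=6 loops=1 length=4.583

cell (1,1): code 0100 → (1.761,2.000)–(2.000,1.421)
cell (1,2): code 1000 → (2.000,2.130)–(1.761,2.000)
cell (2,1): code 0110 → (2.000,1.421)–(3.000,1.215)
cell (2,2): code 1001 → (3.000,2.370)–(2.000,2.130)
cell (3,1): code 0010 → (3.000,1.215)–(3.561,2.000)
cell (3,2): code 0001 → (3.561,2.000)–(3.000,2.370)
total: 6 segments, chained into 1 closed loop(s), length Σ = 4.583391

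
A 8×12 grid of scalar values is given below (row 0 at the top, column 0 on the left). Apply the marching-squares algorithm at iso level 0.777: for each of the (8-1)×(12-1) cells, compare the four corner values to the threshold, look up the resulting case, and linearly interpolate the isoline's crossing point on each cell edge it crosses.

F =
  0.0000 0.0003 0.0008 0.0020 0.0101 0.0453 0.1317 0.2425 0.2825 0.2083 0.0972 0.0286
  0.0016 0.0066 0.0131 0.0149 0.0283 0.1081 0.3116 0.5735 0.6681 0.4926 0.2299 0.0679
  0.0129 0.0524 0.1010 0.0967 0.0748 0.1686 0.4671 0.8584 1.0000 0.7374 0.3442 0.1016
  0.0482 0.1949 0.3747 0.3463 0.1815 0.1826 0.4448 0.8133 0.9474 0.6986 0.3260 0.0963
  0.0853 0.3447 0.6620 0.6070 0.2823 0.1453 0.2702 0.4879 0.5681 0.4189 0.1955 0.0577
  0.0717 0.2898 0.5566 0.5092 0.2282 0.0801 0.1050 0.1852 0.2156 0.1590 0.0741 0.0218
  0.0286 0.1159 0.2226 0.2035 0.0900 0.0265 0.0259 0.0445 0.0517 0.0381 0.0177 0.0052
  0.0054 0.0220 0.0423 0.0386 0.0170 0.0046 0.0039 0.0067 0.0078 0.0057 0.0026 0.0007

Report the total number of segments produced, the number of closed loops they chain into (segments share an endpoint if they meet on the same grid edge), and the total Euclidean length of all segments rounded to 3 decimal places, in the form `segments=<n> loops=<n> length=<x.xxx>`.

cell (1,6): code 0100 → (1.714,7.000)–(2.000,6.792)
cell (1,7): code 1100 → (1.328,8.000)–(1.714,7.000)
cell (1,8): code 1000 → (2.000,8.849)–(1.328,8.000)
cell (2,6): code 0110 → (2.000,6.792)–(3.000,6.901)
cell (2,8): code 1001 → (3.000,8.685)–(2.000,8.849)
cell (3,6): code 0010 → (3.000,6.901)–(3.112,7.000)
cell (3,7): code 0011 → (3.112,7.000)–(3.449,8.000)
cell (3,8): code 0001 → (3.449,8.000)–(3.000,8.685)
total: 8 segments, chained into 1 closed loop(s), length Σ = 6.551025

segments=8 loops=1 length=6.551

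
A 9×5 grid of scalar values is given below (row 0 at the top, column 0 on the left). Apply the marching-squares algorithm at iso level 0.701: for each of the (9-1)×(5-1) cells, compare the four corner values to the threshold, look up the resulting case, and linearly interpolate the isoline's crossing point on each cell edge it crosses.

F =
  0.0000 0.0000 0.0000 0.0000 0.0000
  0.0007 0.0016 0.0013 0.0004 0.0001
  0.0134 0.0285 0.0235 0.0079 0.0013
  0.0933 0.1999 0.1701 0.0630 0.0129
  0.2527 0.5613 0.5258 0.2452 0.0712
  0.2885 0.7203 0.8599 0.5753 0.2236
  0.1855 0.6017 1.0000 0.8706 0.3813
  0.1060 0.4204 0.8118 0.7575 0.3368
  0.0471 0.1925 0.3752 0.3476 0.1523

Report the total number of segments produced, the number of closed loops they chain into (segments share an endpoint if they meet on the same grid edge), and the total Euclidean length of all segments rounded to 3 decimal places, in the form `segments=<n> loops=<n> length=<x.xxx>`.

segments=12 loops=1 length=7.956

cell (4,0): code 0100 → (4.879,1.000)–(5.000,0.955)
cell (4,1): code 1100 → (4.524,2.000)–(4.879,1.000)
cell (4,2): code 1000 → (5.000,2.558)–(4.524,2.000)
cell (5,0): code 0010 → (5.000,0.955)–(5.163,1.000)
cell (5,1): code 0111 → (5.163,1.000)–(6.000,1.249)
cell (5,2): code 1101 → (5.426,3.000)–(5.000,2.558)
cell (5,3): code 1000 → (6.000,3.347)–(5.426,3.000)
cell (6,1): code 0110 → (6.000,1.249)–(7.000,1.717)
cell (6,3): code 1001 → (7.000,3.134)–(6.000,3.347)
cell (7,1): code 0010 → (7.000,1.717)–(7.254,2.000)
cell (7,2): code 0011 → (7.254,2.000)–(7.138,3.000)
cell (7,3): code 0001 → (7.138,3.000)–(7.000,3.134)
total: 12 segments, chained into 1 closed loop(s), length Σ = 7.955806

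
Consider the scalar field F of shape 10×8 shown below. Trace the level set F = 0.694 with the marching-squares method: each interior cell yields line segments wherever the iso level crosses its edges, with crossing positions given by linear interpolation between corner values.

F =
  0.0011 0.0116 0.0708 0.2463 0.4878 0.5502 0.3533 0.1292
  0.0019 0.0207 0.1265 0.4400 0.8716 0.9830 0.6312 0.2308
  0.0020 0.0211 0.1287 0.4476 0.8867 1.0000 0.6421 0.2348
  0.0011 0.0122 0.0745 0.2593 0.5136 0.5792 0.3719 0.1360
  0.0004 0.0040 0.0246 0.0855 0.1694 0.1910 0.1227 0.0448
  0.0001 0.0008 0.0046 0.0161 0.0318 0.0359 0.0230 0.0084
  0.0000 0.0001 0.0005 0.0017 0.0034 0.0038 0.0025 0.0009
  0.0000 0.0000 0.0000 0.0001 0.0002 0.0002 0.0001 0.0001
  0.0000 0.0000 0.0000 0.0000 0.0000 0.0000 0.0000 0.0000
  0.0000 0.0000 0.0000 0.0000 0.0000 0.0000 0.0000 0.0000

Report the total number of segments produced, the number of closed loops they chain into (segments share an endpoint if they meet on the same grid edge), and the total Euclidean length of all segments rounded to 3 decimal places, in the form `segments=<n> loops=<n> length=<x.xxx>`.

segments=8 loops=1 length=7.522

cell (0,3): code 0100 → (0.537,4.000)–(1.000,3.589)
cell (0,4): code 1100 → (0.332,5.000)–(0.537,4.000)
cell (0,5): code 1000 → (1.000,5.821)–(0.332,5.000)
cell (1,3): code 0110 → (1.000,3.589)–(2.000,3.561)
cell (1,5): code 1001 → (2.000,5.855)–(1.000,5.821)
cell (2,3): code 0010 → (2.000,3.561)–(2.516,4.000)
cell (2,4): code 0011 → (2.516,4.000)–(2.727,5.000)
cell (2,5): code 0001 → (2.727,5.000)–(2.000,5.855)
total: 8 segments, chained into 1 closed loop(s), length Σ = 7.521732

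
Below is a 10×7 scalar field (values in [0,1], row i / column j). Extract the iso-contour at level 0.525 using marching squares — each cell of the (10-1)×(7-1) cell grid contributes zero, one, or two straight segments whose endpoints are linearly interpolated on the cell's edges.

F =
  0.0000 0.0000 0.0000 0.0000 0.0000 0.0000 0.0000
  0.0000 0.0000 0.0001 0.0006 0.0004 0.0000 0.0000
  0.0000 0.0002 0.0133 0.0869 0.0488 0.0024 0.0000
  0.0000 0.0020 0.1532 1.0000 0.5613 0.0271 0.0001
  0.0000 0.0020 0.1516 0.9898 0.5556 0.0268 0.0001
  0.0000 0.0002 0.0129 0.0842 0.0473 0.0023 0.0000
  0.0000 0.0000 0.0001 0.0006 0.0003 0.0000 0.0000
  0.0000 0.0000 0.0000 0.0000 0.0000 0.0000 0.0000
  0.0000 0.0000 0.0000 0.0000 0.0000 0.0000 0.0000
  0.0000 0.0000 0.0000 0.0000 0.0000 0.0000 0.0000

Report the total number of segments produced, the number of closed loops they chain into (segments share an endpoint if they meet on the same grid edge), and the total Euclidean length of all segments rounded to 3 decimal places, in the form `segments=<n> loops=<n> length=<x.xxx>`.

segments=8 loops=1 length=5.897

cell (2,2): code 0100 → (2.480,3.000)–(3.000,2.439)
cell (2,3): code 1100 → (2.929,4.000)–(2.480,3.000)
cell (2,4): code 1000 → (3.000,4.068)–(2.929,4.000)
cell (3,2): code 0110 → (3.000,2.439)–(4.000,2.445)
cell (3,4): code 1001 → (4.000,4.058)–(3.000,4.068)
cell (4,2): code 0010 → (4.000,2.445)–(4.513,3.000)
cell (4,3): code 0011 → (4.513,3.000)–(4.060,4.000)
cell (4,4): code 0001 → (4.060,4.000)–(4.000,4.058)
total: 8 segments, chained into 1 closed loop(s), length Σ = 5.896517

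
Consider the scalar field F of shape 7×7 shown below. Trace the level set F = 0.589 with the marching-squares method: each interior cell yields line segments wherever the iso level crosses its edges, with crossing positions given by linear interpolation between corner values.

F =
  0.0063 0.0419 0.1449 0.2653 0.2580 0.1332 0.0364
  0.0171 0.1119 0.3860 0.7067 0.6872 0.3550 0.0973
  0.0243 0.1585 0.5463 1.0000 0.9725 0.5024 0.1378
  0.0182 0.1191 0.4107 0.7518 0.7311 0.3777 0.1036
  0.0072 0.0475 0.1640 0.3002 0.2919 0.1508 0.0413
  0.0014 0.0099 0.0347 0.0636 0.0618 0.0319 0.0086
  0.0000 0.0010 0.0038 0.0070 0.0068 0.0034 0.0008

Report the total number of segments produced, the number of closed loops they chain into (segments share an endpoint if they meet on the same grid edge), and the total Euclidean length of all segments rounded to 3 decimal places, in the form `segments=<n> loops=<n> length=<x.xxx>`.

cell (0,2): code 0100 → (0.733,3.000)–(1.000,2.633)
cell (0,3): code 1100 → (0.771,4.000)–(0.733,3.000)
cell (0,4): code 1000 → (1.000,4.296)–(0.771,4.000)
cell (1,2): code 0110 → (1.000,2.633)–(2.000,2.094)
cell (1,4): code 1001 → (2.000,4.816)–(1.000,4.296)
cell (2,2): code 0110 → (2.000,2.094)–(3.000,2.523)
cell (2,4): code 1001 → (3.000,4.402)–(2.000,4.816)
cell (3,2): code 0010 → (3.000,2.523)–(3.360,3.000)
cell (3,3): code 0011 → (3.360,3.000)–(3.324,4.000)
cell (3,4): code 0001 → (3.324,4.000)–(3.000,4.402)
total: 10 segments, chained into 1 closed loop(s), length Σ = 8.376408

segments=10 loops=1 length=8.376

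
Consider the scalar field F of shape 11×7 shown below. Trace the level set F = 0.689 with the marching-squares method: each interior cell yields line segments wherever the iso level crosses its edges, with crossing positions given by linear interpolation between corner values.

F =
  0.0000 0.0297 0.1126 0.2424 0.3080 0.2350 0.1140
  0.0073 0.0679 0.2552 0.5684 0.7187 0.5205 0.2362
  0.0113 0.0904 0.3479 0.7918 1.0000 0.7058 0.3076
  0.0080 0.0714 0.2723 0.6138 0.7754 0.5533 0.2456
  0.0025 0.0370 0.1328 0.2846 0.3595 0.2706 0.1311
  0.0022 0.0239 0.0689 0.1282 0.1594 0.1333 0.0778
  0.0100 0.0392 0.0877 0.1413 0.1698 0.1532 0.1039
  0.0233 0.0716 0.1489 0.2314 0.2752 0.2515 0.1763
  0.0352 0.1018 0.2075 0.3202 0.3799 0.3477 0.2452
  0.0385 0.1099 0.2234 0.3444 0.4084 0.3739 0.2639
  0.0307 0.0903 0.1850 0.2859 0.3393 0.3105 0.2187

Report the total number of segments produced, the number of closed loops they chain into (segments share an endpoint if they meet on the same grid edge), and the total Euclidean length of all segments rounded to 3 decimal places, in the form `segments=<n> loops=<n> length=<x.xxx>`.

cell (0,3): code 0100 → (0.928,4.000)–(1.000,3.802)
cell (0,4): code 1000 → (1.000,4.150)–(0.928,4.000)
cell (1,2): code 0100 → (1.540,3.000)–(2.000,2.768)
cell (1,3): code 1110 → (1.000,3.802)–(1.540,3.000)
cell (1,4): code 1101 → (1.909,5.000)–(1.000,4.150)
cell (1,5): code 1000 → (2.000,5.042)–(1.909,5.000)
cell (2,2): code 0010 → (2.000,2.768)–(2.578,3.000)
cell (2,3): code 0111 → (2.578,3.000)–(3.000,3.465)
cell (2,4): code 1011 → (3.000,4.389)–(2.110,5.000)
cell (2,5): code 0001 → (2.110,5.000)–(2.000,5.042)
cell (3,3): code 0010 → (3.000,3.465)–(3.208,4.000)
cell (3,4): code 0001 → (3.208,4.000)–(3.000,4.389)
total: 12 segments, chained into 1 closed loop(s), length Σ = 6.666613

segments=12 loops=1 length=6.667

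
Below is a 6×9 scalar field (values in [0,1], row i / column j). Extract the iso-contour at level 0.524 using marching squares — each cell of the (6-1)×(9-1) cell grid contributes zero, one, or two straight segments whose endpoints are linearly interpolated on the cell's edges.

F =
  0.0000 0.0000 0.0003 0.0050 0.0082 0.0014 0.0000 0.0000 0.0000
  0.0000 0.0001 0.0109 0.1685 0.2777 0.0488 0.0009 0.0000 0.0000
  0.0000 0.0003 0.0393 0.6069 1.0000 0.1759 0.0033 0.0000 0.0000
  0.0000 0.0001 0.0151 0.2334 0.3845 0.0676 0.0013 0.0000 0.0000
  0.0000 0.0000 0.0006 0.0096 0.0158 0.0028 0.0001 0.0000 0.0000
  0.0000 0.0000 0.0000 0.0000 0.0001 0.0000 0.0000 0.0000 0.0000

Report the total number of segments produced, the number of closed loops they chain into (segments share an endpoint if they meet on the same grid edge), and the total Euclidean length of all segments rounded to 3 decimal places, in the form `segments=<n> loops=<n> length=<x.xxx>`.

segments=6 loops=1 length=4.593

cell (1,2): code 0100 → (1.811,3.000)–(2.000,2.854)
cell (1,3): code 1100 → (1.341,4.000)–(1.811,3.000)
cell (1,4): code 1000 → (2.000,4.578)–(1.341,4.000)
cell (2,2): code 0010 → (2.000,2.854)–(2.222,3.000)
cell (2,3): code 0011 → (2.222,3.000)–(2.773,4.000)
cell (2,4): code 0001 → (2.773,4.000)–(2.000,4.578)
total: 6 segments, chained into 1 closed loop(s), length Σ = 4.593034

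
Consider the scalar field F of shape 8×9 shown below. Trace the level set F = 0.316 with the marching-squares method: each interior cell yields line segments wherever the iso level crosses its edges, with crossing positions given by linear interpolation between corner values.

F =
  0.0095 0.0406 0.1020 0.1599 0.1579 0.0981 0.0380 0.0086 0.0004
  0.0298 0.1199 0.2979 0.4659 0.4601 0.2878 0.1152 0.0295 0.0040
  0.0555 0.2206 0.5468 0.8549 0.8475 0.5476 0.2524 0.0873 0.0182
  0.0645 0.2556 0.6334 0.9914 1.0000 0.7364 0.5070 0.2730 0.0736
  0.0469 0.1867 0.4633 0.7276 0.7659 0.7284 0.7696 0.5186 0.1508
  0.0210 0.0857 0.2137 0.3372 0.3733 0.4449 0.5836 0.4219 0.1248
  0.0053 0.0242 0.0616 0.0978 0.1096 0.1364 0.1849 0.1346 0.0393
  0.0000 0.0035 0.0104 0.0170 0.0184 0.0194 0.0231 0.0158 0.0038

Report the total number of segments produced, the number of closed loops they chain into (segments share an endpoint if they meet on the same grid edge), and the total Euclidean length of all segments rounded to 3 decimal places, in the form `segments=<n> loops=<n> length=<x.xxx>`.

cell (0,2): code 0100 → (0.510,3.000)–(1.000,2.108)
cell (0,3): code 1100 → (0.523,4.000)–(0.510,3.000)
cell (0,4): code 1000 → (1.000,4.836)–(0.523,4.000)
cell (1,1): code 0100 → (1.073,2.000)–(2.000,1.292)
cell (1,2): code 1110 → (1.000,2.108)–(1.073,2.000)
cell (1,4): code 1101 → (1.109,5.000)–(1.000,4.836)
cell (1,5): code 1000 → (2.000,5.785)–(1.109,5.000)
cell (2,1): code 0110 → (2.000,1.292)–(3.000,1.160)
cell (2,5): code 1101 → (2.250,6.000)–(2.000,5.785)
cell (2,6): code 1000 → (3.000,6.816)–(2.250,6.000)
cell (3,1): code 0110 → (3.000,1.160)–(4.000,1.467)
cell (3,6): code 1101 → (3.175,7.000)–(3.000,6.816)
cell (3,7): code 1000 → (4.000,7.551)–(3.175,7.000)
cell (4,1): code 0010 → (4.000,1.467)–(4.590,2.000)
cell (4,2): code 0111 → (4.590,2.000)–(5.000,2.828)
cell (4,7): code 1001 → (5.000,7.356)–(4.000,7.551)
cell (5,2): code 0010 → (5.000,2.828)–(5.089,3.000)
cell (5,3): code 0011 → (5.089,3.000)–(5.217,4.000)
cell (5,4): code 0011 → (5.217,4.000)–(5.418,5.000)
cell (5,5): code 0011 → (5.418,5.000)–(5.671,6.000)
cell (5,6): code 0011 → (5.671,6.000)–(5.369,7.000)
cell (5,7): code 0001 → (5.369,7.000)–(5.000,7.356)
total: 22 segments, chained into 1 closed loop(s), length Σ = 17.948466

segments=22 loops=1 length=17.948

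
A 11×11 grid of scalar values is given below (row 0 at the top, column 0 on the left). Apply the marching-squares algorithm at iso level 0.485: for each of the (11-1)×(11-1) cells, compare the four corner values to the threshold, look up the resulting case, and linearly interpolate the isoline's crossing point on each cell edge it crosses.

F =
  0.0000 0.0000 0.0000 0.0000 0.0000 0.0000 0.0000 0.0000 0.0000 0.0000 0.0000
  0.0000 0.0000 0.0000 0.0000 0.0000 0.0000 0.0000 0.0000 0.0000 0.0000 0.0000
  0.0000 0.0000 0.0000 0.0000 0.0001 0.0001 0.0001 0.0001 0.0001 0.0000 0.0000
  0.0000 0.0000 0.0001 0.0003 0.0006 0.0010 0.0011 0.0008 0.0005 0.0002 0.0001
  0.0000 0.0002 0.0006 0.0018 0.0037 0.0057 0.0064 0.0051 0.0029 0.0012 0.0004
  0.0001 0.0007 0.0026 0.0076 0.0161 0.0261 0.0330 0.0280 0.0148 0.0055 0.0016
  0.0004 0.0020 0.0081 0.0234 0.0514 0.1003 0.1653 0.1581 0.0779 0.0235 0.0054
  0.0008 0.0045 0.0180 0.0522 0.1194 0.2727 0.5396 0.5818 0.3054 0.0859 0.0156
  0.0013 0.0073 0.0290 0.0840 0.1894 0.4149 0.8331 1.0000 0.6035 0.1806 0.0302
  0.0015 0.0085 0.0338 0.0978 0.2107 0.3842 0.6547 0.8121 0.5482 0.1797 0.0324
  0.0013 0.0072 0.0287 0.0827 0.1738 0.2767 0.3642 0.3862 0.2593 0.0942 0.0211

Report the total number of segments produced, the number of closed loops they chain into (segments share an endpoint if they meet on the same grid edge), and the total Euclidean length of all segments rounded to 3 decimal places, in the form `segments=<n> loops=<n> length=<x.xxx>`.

segments=12 loops=1 length=9.546

cell (6,5): code 0100 → (6.854,6.000)–(7.000,5.795)
cell (6,6): code 1100 → (6.772,7.000)–(6.854,6.000)
cell (6,7): code 1000 → (7.000,7.350)–(6.772,7.000)
cell (7,5): code 0110 → (7.000,5.795)–(8.000,5.168)
cell (7,7): code 1101 → (7.602,8.000)–(7.000,7.350)
cell (7,8): code 1000 → (8.000,8.280)–(7.602,8.000)
cell (8,5): code 0110 → (8.000,5.168)–(9.000,5.373)
cell (8,8): code 1001 → (9.000,8.172)–(8.000,8.280)
cell (9,5): code 0010 → (9.000,5.373)–(9.584,6.000)
cell (9,6): code 0011 → (9.584,6.000)–(9.768,7.000)
cell (9,7): code 0011 → (9.768,7.000)–(9.219,8.000)
cell (9,8): code 0001 → (9.219,8.000)–(9.000,8.172)
total: 12 segments, chained into 1 closed loop(s), length Σ = 9.545572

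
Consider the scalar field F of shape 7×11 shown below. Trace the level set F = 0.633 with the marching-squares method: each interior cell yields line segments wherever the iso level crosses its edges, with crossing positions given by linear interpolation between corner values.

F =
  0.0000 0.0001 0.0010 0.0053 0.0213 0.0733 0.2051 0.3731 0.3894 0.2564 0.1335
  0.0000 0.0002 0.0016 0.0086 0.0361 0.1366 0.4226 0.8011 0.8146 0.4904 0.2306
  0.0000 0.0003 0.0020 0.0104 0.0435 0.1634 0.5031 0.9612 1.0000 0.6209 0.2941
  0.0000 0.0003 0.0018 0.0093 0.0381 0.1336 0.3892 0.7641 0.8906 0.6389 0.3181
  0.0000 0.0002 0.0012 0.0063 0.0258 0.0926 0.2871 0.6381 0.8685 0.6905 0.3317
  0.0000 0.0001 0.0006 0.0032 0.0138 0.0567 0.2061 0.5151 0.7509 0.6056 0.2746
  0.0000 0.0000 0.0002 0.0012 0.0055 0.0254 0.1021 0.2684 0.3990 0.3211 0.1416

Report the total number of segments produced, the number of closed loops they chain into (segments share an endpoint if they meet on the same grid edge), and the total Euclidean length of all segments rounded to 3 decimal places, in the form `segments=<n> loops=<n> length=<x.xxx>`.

cell (0,6): code 0100 → (0.607,7.000)–(1.000,6.556)
cell (0,7): code 1100 → (0.573,8.000)–(0.607,7.000)
cell (0,8): code 1000 → (1.000,8.560)–(0.573,8.000)
cell (1,6): code 0110 → (1.000,6.556)–(2.000,6.284)
cell (1,8): code 1001 → (2.000,8.968)–(1.000,8.560)
cell (2,6): code 0110 → (2.000,6.284)–(3.000,6.650)
cell (2,8): code 1101 → (2.672,9.000)–(2.000,8.968)
cell (2,9): code 1000 → (3.000,9.018)–(2.672,9.000)
cell (3,6): code 0110 → (3.000,6.650)–(4.000,6.985)
cell (3,9): code 1001 → (4.000,9.160)–(3.000,9.018)
cell (4,6): code 0010 → (4.000,6.985)–(4.041,7.000)
cell (4,7): code 0111 → (4.041,7.000)–(5.000,7.500)
cell (4,8): code 1011 → (5.000,8.811)–(4.677,9.000)
cell (4,9): code 0001 → (4.677,9.000)–(4.000,9.160)
cell (5,7): code 0010 → (5.000,7.500)–(5.335,8.000)
cell (5,8): code 0001 → (5.335,8.000)–(5.000,8.811)
total: 16 segments, chained into 1 closed loop(s), length Σ = 12.219914

segments=16 loops=1 length=12.220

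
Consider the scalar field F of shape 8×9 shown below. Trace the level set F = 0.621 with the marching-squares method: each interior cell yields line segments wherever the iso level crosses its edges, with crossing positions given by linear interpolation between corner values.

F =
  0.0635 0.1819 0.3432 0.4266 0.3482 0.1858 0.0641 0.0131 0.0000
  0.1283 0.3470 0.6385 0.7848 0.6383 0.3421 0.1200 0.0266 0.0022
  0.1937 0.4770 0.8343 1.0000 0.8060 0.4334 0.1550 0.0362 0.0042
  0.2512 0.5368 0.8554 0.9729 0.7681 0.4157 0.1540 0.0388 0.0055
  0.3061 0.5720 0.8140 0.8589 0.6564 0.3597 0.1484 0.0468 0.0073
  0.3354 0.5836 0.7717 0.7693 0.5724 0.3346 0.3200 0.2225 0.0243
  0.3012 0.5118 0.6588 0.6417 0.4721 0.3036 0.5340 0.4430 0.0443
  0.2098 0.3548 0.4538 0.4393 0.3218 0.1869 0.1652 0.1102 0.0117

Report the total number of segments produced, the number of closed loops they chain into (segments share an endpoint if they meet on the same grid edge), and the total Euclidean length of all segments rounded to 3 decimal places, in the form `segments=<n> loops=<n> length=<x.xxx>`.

cell (0,1): code 0100 → (0.941,2.000)–(1.000,1.940)
cell (0,2): code 1100 → (0.543,3.000)–(0.941,2.000)
cell (0,3): code 1100 → (0.940,4.000)–(0.543,3.000)
cell (0,4): code 1000 → (1.000,4.058)–(0.940,4.000)
cell (1,1): code 0110 → (1.000,1.940)–(2.000,1.403)
cell (1,4): code 1001 → (2.000,4.497)–(1.000,4.058)
cell (2,1): code 0110 → (2.000,1.403)–(3.000,1.264)
cell (2,4): code 1001 → (3.000,4.417)–(2.000,4.497)
cell (3,1): code 0110 → (3.000,1.264)–(4.000,1.202)
cell (3,4): code 1001 → (4.000,4.119)–(3.000,4.417)
cell (4,1): code 0110 → (4.000,1.202)–(5.000,1.199)
cell (4,3): code 1011 → (5.000,3.753)–(4.421,4.000)
cell (4,4): code 0001 → (4.421,4.000)–(4.000,4.119)
cell (5,1): code 0110 → (5.000,1.199)–(6.000,1.743)
cell (5,3): code 1001 → (6.000,3.122)–(5.000,3.753)
cell (6,1): code 0010 → (6.000,1.743)–(6.184,2.000)
cell (6,2): code 0011 → (6.184,2.000)–(6.102,3.000)
cell (6,3): code 0001 → (6.102,3.000)–(6.000,3.122)
total: 18 segments, chained into 1 closed loop(s), length Σ = 14.472139

segments=18 loops=1 length=14.472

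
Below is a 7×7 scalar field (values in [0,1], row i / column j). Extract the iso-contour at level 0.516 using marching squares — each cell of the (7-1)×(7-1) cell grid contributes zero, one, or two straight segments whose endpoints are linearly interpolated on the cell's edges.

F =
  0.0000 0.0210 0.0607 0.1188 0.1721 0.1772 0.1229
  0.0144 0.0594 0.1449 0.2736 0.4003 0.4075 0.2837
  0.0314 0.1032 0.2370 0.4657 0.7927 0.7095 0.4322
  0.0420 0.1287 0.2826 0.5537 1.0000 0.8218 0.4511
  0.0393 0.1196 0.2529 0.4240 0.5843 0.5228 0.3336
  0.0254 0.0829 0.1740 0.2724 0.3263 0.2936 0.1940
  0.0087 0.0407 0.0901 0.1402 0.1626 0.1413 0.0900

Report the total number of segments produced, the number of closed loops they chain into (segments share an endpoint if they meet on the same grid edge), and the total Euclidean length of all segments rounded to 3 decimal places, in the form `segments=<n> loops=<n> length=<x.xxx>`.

segments=12 loops=1 length=9.185

cell (1,3): code 0100 → (1.295,4.000)–(2.000,3.154)
cell (1,4): code 1100 → (1.359,5.000)–(1.295,4.000)
cell (1,5): code 1000 → (2.000,5.698)–(1.359,5.000)
cell (2,2): code 0100 → (2.572,3.000)–(3.000,2.861)
cell (2,3): code 1110 → (2.000,3.154)–(2.572,3.000)
cell (2,5): code 1001 → (3.000,5.825)–(2.000,5.698)
cell (3,2): code 0010 → (3.000,2.861)–(3.291,3.000)
cell (3,3): code 0111 → (3.291,3.000)–(4.000,3.574)
cell (3,5): code 1001 → (4.000,5.036)–(3.000,5.825)
cell (4,3): code 0010 → (4.000,3.574)–(4.265,4.000)
cell (4,4): code 0011 → (4.265,4.000)–(4.030,5.000)
cell (4,5): code 0001 → (4.030,5.000)–(4.000,5.036)
total: 12 segments, chained into 1 closed loop(s), length Σ = 9.185191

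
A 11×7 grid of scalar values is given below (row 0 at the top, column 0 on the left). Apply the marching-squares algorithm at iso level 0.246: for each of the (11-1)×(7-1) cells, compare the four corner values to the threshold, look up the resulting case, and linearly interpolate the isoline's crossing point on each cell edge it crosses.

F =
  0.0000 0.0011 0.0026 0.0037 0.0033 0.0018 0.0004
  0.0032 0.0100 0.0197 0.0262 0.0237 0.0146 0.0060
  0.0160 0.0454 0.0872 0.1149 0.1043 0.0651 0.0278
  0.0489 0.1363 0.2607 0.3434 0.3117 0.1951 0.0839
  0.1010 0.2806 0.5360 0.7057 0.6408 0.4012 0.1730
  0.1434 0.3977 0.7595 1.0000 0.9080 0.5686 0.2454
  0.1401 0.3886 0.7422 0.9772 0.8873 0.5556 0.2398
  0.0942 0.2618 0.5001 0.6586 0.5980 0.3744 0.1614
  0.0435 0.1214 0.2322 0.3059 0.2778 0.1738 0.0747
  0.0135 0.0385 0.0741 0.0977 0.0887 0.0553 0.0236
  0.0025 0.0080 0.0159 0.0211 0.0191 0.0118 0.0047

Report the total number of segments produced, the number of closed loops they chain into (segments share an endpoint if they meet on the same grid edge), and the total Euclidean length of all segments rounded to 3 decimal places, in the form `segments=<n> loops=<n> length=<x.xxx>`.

cell (2,1): code 0100 → (2.915,2.000)–(3.000,1.882)
cell (2,2): code 1100 → (2.574,3.000)–(2.915,2.000)
cell (2,3): code 1100 → (2.683,4.000)–(2.574,3.000)
cell (2,4): code 1000 → (3.000,4.563)–(2.683,4.000)
cell (3,0): code 0100 → (3.760,1.000)–(4.000,0.807)
cell (3,1): code 1110 → (3.000,1.882)–(3.760,1.000)
cell (3,4): code 1101 → (3.247,5.000)–(3.000,4.563)
cell (3,5): code 1000 → (4.000,5.680)–(3.247,5.000)
cell (4,0): code 0110 → (4.000,0.807)–(5.000,0.403)
cell (4,5): code 1001 → (5.000,5.998)–(4.000,5.680)
cell (5,0): code 0110 → (5.000,0.403)–(6.000,0.426)
cell (5,5): code 1001 → (6.000,5.980)–(5.000,5.998)
cell (6,0): code 0110 → (6.000,0.426)–(7.000,0.906)
cell (6,5): code 1001 → (7.000,5.603)–(6.000,5.980)
cell (7,0): code 0010 → (7.000,0.906)–(7.113,1.000)
cell (7,1): code 0011 → (7.113,1.000)–(7.948,2.000)
cell (7,2): code 0111 → (7.948,2.000)–(8.000,2.187)
cell (7,4): code 1011 → (8.000,4.306)–(7.640,5.000)
cell (7,5): code 0001 → (7.640,5.000)–(7.000,5.603)
cell (8,2): code 0010 → (8.000,2.187)–(8.288,3.000)
cell (8,3): code 0011 → (8.288,3.000)–(8.168,4.000)
cell (8,4): code 0001 → (8.168,4.000)–(8.000,4.306)
total: 22 segments, chained into 1 closed loop(s), length Σ = 17.672705

segments=22 loops=1 length=17.673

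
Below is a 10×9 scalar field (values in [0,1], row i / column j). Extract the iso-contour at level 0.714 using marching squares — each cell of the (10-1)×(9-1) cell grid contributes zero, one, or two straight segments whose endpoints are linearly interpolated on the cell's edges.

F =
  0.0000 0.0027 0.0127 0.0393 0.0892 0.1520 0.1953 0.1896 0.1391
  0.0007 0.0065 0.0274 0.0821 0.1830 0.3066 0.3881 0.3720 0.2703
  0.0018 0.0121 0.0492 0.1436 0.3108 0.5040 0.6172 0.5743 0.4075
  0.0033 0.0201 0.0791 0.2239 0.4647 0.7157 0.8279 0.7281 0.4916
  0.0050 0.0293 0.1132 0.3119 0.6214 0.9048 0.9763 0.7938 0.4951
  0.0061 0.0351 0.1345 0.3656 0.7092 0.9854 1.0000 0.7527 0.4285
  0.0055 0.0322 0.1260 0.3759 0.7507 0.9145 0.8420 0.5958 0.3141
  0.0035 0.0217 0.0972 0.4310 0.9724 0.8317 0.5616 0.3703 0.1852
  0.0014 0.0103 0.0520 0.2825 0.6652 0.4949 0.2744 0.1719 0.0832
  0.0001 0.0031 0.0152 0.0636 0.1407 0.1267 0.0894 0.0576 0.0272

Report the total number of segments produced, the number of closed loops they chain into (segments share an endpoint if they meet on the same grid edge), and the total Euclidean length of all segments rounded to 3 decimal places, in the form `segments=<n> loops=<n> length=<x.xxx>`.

cell (2,4): code 0100 → (2.992,5.000)–(3.000,4.993)
cell (2,5): code 1100 → (2.459,6.000)–(2.992,5.000)
cell (2,6): code 1100 → (2.908,7.000)–(2.459,6.000)
cell (2,7): code 1000 → (3.000,7.060)–(2.908,7.000)
cell (3,4): code 0110 → (3.000,4.993)–(4.000,4.327)
cell (3,7): code 1001 → (4.000,7.267)–(3.000,7.060)
cell (4,4): code 0110 → (4.000,4.327)–(5.000,4.017)
cell (4,7): code 1001 → (5.000,7.119)–(4.000,7.267)
cell (5,3): code 0100 → (5.116,4.000)–(6.000,3.902)
cell (5,4): code 1110 → (5.000,4.017)–(5.116,4.000)
cell (5,6): code 1011 → (6.000,6.520)–(5.247,7.000)
cell (5,7): code 0001 → (5.247,7.000)–(5.000,7.119)
cell (6,3): code 0110 → (6.000,3.902)–(7.000,3.523)
cell (6,5): code 1011 → (7.000,5.436)–(6.456,6.000)
cell (6,6): code 0001 → (6.456,6.000)–(6.000,6.520)
cell (7,3): code 0010 → (7.000,3.523)–(7.841,4.000)
cell (7,4): code 0011 → (7.841,4.000)–(7.349,5.000)
cell (7,5): code 0001 → (7.349,5.000)–(7.000,5.436)
total: 18 segments, chained into 1 closed loop(s), length Σ = 13.988571

segments=18 loops=1 length=13.989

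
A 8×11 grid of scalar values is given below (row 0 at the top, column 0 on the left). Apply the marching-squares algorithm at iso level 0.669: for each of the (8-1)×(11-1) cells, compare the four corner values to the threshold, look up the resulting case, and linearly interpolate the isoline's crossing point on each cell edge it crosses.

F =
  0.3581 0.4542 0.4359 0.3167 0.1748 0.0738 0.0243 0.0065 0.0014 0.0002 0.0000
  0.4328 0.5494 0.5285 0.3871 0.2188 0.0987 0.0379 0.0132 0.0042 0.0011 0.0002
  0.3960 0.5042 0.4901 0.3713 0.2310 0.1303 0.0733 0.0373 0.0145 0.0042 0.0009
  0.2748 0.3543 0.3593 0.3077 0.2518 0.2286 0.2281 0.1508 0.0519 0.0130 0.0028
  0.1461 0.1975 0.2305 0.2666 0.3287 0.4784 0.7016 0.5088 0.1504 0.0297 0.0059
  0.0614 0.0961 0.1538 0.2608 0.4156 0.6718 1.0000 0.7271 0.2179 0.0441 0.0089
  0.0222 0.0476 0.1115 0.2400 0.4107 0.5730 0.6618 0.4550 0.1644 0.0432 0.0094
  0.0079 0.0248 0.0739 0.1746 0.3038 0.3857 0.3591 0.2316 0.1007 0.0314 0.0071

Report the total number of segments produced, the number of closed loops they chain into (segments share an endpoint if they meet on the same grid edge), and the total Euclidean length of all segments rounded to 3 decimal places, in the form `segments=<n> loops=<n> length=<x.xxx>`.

cell (3,5): code 0100 → (3.931,6.000)–(4.000,5.854)
cell (3,6): code 1000 → (4.000,6.169)–(3.931,6.000)
cell (4,4): code 0100 → (4.986,5.000)–(5.000,4.989)
cell (4,5): code 1110 → (4.000,5.854)–(4.986,5.000)
cell (4,6): code 1101 → (4.734,7.000)–(4.000,6.169)
cell (4,7): code 1000 → (5.000,7.114)–(4.734,7.000)
cell (5,4): code 0010 → (5.000,4.989)–(5.028,5.000)
cell (5,5): code 0011 → (5.028,5.000)–(5.979,6.000)
cell (5,6): code 0011 → (5.979,6.000)–(5.214,7.000)
cell (5,7): code 0001 → (5.214,7.000)–(5.000,7.114)
total: 10 segments, chained into 1 closed loop(s), length Σ = 5.975566

segments=10 loops=1 length=5.976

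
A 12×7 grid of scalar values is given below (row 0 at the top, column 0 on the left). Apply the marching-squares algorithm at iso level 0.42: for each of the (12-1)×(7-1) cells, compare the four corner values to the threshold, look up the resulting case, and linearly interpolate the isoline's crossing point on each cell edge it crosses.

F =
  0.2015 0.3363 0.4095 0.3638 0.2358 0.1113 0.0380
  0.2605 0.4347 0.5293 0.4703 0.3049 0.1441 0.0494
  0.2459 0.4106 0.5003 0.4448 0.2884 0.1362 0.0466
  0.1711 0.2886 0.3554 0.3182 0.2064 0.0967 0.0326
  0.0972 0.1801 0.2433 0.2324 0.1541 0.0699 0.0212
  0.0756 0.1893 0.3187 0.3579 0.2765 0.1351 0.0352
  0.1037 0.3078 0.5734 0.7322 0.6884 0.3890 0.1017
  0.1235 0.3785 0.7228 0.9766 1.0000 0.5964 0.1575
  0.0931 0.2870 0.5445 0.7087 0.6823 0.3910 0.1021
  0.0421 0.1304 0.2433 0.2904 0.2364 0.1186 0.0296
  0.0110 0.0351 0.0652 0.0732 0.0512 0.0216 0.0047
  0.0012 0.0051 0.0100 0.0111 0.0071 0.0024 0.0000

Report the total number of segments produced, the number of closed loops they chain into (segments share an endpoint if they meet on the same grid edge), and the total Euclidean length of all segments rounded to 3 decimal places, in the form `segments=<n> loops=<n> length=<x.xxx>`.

cell (0,0): code 0100 → (0.851,1.000)–(1.000,0.916)
cell (0,1): code 1100 → (0.088,2.000)–(0.851,1.000)
cell (0,2): code 1100 → (0.528,3.000)–(0.088,2.000)
cell (0,3): code 1000 → (1.000,3.304)–(0.528,3.000)
cell (1,0): code 0010 → (1.000,0.916)–(1.610,1.000)
cell (1,1): code 0111 → (1.610,1.000)–(2.000,1.105)
cell (1,3): code 1001 → (2.000,3.159)–(1.000,3.304)
cell (2,1): code 0010 → (2.000,1.105)–(2.554,2.000)
cell (2,2): code 0011 → (2.554,2.000)–(2.196,3.000)
cell (2,3): code 0001 → (2.196,3.000)–(2.000,3.159)
cell (5,1): code 0100 → (5.398,2.000)–(6.000,1.422)
cell (5,2): code 1100 → (5.166,3.000)–(5.398,2.000)
cell (5,3): code 1100 → (5.348,4.000)–(5.166,3.000)
cell (5,4): code 1000 → (6.000,4.896)–(5.348,4.000)
cell (6,1): code 0110 → (6.000,1.422)–(7.000,1.121)
cell (6,4): code 1101 → (6.149,5.000)–(6.000,4.896)
cell (6,5): code 1000 → (7.000,5.402)–(6.149,5.000)
cell (7,1): code 0110 → (7.000,1.121)–(8.000,1.517)
cell (7,4): code 1011 → (8.000,4.900)–(7.859,5.000)
cell (7,5): code 0001 → (7.859,5.000)–(7.000,5.402)
cell (8,1): code 0010 → (8.000,1.517)–(8.413,2.000)
cell (8,2): code 0011 → (8.413,2.000)–(8.690,3.000)
cell (8,3): code 0011 → (8.690,3.000)–(8.588,4.000)
cell (8,4): code 0001 → (8.588,4.000)–(8.000,4.900)
total: 24 segments, chained into 2 closed loop(s), length Σ = 19.584809

segments=24 loops=2 length=19.585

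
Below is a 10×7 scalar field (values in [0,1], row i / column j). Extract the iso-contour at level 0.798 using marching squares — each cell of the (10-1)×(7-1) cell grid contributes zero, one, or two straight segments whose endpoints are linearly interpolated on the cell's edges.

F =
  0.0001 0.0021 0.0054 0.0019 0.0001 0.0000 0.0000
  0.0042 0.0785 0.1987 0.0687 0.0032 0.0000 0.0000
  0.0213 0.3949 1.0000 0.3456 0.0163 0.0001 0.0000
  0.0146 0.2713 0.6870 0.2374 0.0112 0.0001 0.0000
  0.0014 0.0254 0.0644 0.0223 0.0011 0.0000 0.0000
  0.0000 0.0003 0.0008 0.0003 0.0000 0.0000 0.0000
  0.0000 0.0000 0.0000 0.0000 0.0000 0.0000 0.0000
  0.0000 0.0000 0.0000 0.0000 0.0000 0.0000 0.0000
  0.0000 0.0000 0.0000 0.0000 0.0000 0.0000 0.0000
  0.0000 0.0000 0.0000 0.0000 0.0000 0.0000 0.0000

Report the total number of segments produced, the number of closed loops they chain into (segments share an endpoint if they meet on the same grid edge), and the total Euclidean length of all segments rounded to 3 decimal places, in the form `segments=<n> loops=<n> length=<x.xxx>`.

segments=4 loops=1 length=2.259

cell (1,1): code 0100 → (1.748,2.000)–(2.000,1.666)
cell (1,2): code 1000 → (2.000,2.309)–(1.748,2.000)
cell (2,1): code 0010 → (2.000,1.666)–(2.645,2.000)
cell (2,2): code 0001 → (2.645,2.000)–(2.000,2.309)
total: 4 segments, chained into 1 closed loop(s), length Σ = 2.258843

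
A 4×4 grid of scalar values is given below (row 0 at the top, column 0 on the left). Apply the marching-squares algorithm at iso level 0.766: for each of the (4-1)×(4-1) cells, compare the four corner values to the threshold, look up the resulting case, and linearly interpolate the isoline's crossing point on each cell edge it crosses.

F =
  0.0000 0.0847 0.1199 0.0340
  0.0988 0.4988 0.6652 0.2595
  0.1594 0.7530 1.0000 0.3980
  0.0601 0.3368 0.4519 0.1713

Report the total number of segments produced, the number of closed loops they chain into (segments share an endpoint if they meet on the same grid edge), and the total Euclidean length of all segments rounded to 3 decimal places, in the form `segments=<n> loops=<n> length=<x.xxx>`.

cell (1,1): code 0100 → (1.301,2.000)–(2.000,1.053)
cell (1,2): code 1000 → (2.000,2.389)–(1.301,2.000)
cell (2,1): code 0010 → (2.000,1.053)–(2.427,2.000)
cell (2,2): code 0001 → (2.427,2.000)–(2.000,2.389)
total: 4 segments, chained into 1 closed loop(s), length Σ = 3.593524

segments=4 loops=1 length=3.594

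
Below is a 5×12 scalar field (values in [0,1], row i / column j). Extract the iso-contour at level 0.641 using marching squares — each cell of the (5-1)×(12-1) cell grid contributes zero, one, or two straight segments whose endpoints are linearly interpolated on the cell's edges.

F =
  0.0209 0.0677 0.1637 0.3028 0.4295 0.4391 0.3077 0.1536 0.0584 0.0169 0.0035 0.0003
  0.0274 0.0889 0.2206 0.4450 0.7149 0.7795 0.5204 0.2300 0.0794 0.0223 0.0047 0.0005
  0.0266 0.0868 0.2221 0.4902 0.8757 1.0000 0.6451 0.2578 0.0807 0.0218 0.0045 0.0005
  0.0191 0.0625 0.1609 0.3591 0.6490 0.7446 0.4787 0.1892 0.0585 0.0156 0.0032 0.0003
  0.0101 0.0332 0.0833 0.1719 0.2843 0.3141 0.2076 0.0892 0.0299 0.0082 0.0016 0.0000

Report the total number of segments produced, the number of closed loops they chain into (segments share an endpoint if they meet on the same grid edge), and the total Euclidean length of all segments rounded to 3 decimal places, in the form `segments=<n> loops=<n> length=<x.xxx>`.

cell (0,3): code 0100 → (0.741,4.000)–(1.000,3.726)
cell (0,4): code 1100 → (0.593,5.000)–(0.741,4.000)
cell (0,5): code 1000 → (1.000,5.535)–(0.593,5.000)
cell (1,3): code 0110 → (1.000,3.726)–(2.000,3.391)
cell (1,5): code 1101 → (1.967,6.000)–(1.000,5.535)
cell (1,6): code 1000 → (2.000,6.011)–(1.967,6.000)
cell (2,3): code 0110 → (2.000,3.391)–(3.000,3.972)
cell (2,5): code 1011 → (3.000,5.390)–(2.025,6.000)
cell (2,6): code 0001 → (2.025,6.000)–(2.000,6.011)
cell (3,3): code 0010 → (3.000,3.972)–(3.022,4.000)
cell (3,4): code 0011 → (3.022,4.000)–(3.241,5.000)
cell (3,5): code 0001 → (3.241,5.000)–(3.000,5.390)
total: 12 segments, chained into 1 closed loop(s), length Σ = 8.072880

segments=12 loops=1 length=8.073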